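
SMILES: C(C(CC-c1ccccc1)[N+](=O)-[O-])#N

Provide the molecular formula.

Heavy atoms from the SMILES: 10 C, 2 N, 2 O.
Implicit hydrogens by atom environment:
  5 × C (aromatic): 1 H each → 5
  2 × C: 2 H each → 4
  1 × C: 1 H
  1 × C (aromatic): no H
  1 × C: no H
  1 × N: no H
  1 × N (charge +1): no H
  1 × O: no H
  1 × O (charge -1): no H
  Total hydrogens = 10.
Molecular formula: C10H10N2O2

C10H10N2O2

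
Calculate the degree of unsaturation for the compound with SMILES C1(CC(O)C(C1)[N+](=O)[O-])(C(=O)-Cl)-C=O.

4

Molecular formula from the SMILES: C7H8ClNO5.
DoU = (2C + 2 + N − H − X)/2 = (2·7 + 2 + 1 − 8 − 1)/2 = 8/2 = 4.
(Structurally: 1 ring(s) + 3 π bond(s) = 4.)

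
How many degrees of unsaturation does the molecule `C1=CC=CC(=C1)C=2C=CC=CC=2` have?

Molecular formula from the SMILES: C12H10.
DoU = (2C + 2 + N − H − X)/2 = (2·12 + 2 + 0 − 10 − 0)/2 = 16/2 = 8.
(Structurally: 2 ring(s) + 6 π bond(s) = 8.)

8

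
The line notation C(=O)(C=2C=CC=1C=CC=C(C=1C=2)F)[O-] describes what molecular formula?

C11H6FO2-

Heavy atoms from the SMILES: 11 C, 1 F, 2 O.
Implicit hydrogens by atom environment:
  6 × C (aromatic): 1 H each → 6
  4 × C (aromatic): no H
  1 × C: no H
  1 × F: no H
  1 × O: no H
  1 × O (charge -1): no H
  Total hydrogens = 6.
Net charge -1.
Molecular formula: C11H6FO2-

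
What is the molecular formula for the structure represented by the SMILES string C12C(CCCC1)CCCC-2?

C10H18

Heavy atoms from the SMILES: 10 C.
Implicit hydrogens by atom environment:
  8 × C: 2 H each → 16
  2 × C: 1 H each → 2
  Total hydrogens = 18.
Molecular formula: C10H18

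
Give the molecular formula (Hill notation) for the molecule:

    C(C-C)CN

C4H11N

Heavy atoms from the SMILES: 4 C, 1 N.
Implicit hydrogens by atom environment:
  3 × C: 2 H each → 6
  1 × C: 3 H
  1 × N: 2 H
  Total hydrogens = 11.
Molecular formula: C4H11N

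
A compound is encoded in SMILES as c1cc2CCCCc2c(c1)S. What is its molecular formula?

C10H12S

Heavy atoms from the SMILES: 10 C, 1 S.
Implicit hydrogens by atom environment:
  4 × C: 2 H each → 8
  3 × C (aromatic): 1 H each → 3
  3 × C (aromatic): no H
  1 × S: 1 H
  Total hydrogens = 12.
Molecular formula: C10H12S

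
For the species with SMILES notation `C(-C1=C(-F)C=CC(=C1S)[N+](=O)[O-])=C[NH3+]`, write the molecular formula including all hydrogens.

C8H8FN2O2S+

Heavy atoms from the SMILES: 8 C, 1 F, 2 N, 2 O, 1 S.
Implicit hydrogens by atom environment:
  4 × C (aromatic): no H
  2 × C (aromatic): 1 H each → 2
  2 × C: 1 H each → 2
  1 × F: no H
  1 × N (charge +1): 3 H
  1 × N (charge +1): no H
  1 × O: no H
  1 × O (charge -1): no H
  1 × S: 1 H
  Total hydrogens = 8.
Net charge +1.
Molecular formula: C8H8FN2O2S+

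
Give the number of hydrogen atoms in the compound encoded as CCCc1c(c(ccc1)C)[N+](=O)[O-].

13

Hydrogens are implicit in SMILES; fill each atom to its normal valence:
  3 × C (aromatic): 1 H each → 3
  3 × C (aromatic): no H
  2 × C: 3 H each → 6
  2 × C: 2 H each → 4
  1 × N (charge +1): no H
  1 × O: no H
  1 × O (charge -1): no H
  Total hydrogens = 13.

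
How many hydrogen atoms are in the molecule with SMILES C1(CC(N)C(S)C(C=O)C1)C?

15

Hydrogens are implicit in SMILES; fill each atom to its normal valence:
  5 × C: 1 H each → 5
  2 × C: 2 H each → 4
  1 × C: 3 H
  1 × N: 2 H
  1 × O: no H
  1 × S: 1 H
  Total hydrogens = 15.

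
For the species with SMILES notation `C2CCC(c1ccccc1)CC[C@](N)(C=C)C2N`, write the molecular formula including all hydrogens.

C16H24N2

Heavy atoms from the SMILES: 16 C, 2 N.
Implicit hydrogens by atom environment:
  6 × C: 2 H each → 12
  5 × C (aromatic): 1 H each → 5
  3 × C: 1 H each → 3
  2 × N: 2 H each → 4
  1 × C: no H
  1 × C (aromatic): no H
  Total hydrogens = 24.
Molecular formula: C16H24N2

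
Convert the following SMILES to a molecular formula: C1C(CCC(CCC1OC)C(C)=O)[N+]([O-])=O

C11H19NO4

Heavy atoms from the SMILES: 11 C, 1 N, 4 O.
Implicit hydrogens by atom environment:
  5 × C: 2 H each → 10
  3 × C: 1 H each → 3
  3 × O: no H
  2 × C: 3 H each → 6
  1 × C: no H
  1 × N (charge +1): no H
  1 × O (charge -1): no H
  Total hydrogens = 19.
Molecular formula: C11H19NO4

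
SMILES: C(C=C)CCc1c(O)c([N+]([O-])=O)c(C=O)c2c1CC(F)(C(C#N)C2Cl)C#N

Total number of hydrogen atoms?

Hydrogens are implicit in SMILES; fill each atom to its normal valence:
  6 × C (aromatic): no H
  5 × C: 2 H each → 10
  4 × C: 1 H each → 4
  3 × C: no H
  2 × N: no H
  2 × O: no H
  1 × Cl: no H
  1 × F: no H
  1 × N (charge +1): no H
  1 × O: 1 H
  1 × O (charge -1): no H
  Total hydrogens = 15.

15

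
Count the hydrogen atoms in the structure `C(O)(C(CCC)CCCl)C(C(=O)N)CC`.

Hydrogens are implicit in SMILES; fill each atom to its normal valence:
  5 × C: 2 H each → 10
  3 × C: 1 H each → 3
  2 × C: 3 H each → 6
  1 × C: no H
  1 × Cl: no H
  1 × N: 2 H
  1 × O: 1 H
  1 × O: no H
  Total hydrogens = 22.

22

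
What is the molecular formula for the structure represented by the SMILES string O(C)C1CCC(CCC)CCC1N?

Heavy atoms from the SMILES: 11 C, 1 N, 1 O.
Implicit hydrogens by atom environment:
  6 × C: 2 H each → 12
  3 × C: 1 H each → 3
  2 × C: 3 H each → 6
  1 × N: 2 H
  1 × O: no H
  Total hydrogens = 23.
Molecular formula: C11H23NO

C11H23NO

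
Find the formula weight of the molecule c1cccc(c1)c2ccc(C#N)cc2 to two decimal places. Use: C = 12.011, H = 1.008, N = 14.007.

179.22

Molecular formula: C13H9N.
M = 13×12.011 + 9×1.008 + 1×14.007 = 179.22 g/mol.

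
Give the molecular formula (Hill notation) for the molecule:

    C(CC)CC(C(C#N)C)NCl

Heavy atoms from the SMILES: 8 C, 1 Cl, 2 N.
Implicit hydrogens by atom environment:
  3 × C: 2 H each → 6
  2 × C: 3 H each → 6
  2 × C: 1 H each → 2
  1 × C: no H
  1 × Cl: no H
  1 × N: 1 H
  1 × N: no H
  Total hydrogens = 15.
Molecular formula: C8H15ClN2

C8H15ClN2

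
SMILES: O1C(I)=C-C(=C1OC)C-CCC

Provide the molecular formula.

Heavy atoms from the SMILES: 9 C, 1 I, 2 O.
Implicit hydrogens by atom environment:
  3 × C: 2 H each → 6
  3 × C (aromatic): no H
  2 × C: 3 H each → 6
  1 × C (aromatic): 1 H
  1 × I: no H
  1 × O (aromatic): no H
  1 × O: no H
  Total hydrogens = 13.
Molecular formula: C9H13IO2

C9H13IO2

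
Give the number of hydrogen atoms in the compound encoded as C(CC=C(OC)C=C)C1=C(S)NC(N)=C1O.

Hydrogens are implicit in SMILES; fill each atom to its normal valence:
  4 × C (aromatic): no H
  3 × C: 2 H each → 6
  2 × C: 1 H each → 2
  1 × C: 3 H
  1 × C: no H
  1 × N: 2 H
  1 × N (aromatic): 1 H
  1 × O: 1 H
  1 × O: no H
  1 × S: 1 H
  Total hydrogens = 16.

16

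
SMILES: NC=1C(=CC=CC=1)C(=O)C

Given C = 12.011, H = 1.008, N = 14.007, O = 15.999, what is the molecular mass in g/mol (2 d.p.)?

135.17

Molecular formula: C8H9NO.
M = 8×12.011 + 9×1.008 + 1×14.007 + 1×15.999 = 135.17 g/mol.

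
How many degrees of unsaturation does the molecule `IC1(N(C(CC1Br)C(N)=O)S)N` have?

Molecular formula from the SMILES: C5H9BrIN3OS.
DoU = (2C + 2 + N − H − X)/2 = (2·5 + 2 + 3 − 9 − 2)/2 = 4/2 = 2.
(Structurally: 1 ring(s) + 1 π bond(s) = 2.)

2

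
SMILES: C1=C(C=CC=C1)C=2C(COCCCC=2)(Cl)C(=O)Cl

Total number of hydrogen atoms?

14

Hydrogens are implicit in SMILES; fill each atom to its normal valence:
  5 × C (aromatic): 1 H each → 5
  4 × C: 2 H each → 8
  3 × C: no H
  2 × Cl: no H
  2 × O: no H
  1 × C: 1 H
  1 × C (aromatic): no H
  Total hydrogens = 14.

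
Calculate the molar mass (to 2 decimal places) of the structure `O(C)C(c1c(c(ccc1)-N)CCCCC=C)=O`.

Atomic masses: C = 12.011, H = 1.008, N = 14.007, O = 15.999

233.31

Molecular formula: C14H19NO2.
M = 14×12.011 + 19×1.008 + 1×14.007 + 2×15.999 = 233.31 g/mol.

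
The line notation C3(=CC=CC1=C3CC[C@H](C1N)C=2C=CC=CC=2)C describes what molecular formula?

Heavy atoms from the SMILES: 17 C, 1 N.
Implicit hydrogens by atom environment:
  8 × C (aromatic): 1 H each → 8
  4 × C (aromatic): no H
  2 × C: 2 H each → 4
  2 × C: 1 H each → 2
  1 × C: 3 H
  1 × N: 2 H
  Total hydrogens = 19.
Molecular formula: C17H19N

C17H19N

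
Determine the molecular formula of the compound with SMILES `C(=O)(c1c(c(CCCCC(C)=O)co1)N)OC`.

C12H17NO4

Heavy atoms from the SMILES: 12 C, 1 N, 4 O.
Implicit hydrogens by atom environment:
  4 × C: 2 H each → 8
  3 × C (aromatic): no H
  3 × O: no H
  2 × C: 3 H each → 6
  2 × C: no H
  1 × C (aromatic): 1 H
  1 × N: 2 H
  1 × O (aromatic): no H
  Total hydrogens = 17.
Molecular formula: C12H17NO4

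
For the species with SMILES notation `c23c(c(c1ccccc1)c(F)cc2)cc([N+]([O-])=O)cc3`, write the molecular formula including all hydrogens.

Heavy atoms from the SMILES: 16 C, 1 F, 1 N, 2 O.
Implicit hydrogens by atom environment:
  10 × C (aromatic): 1 H each → 10
  6 × C (aromatic): no H
  1 × F: no H
  1 × N (charge +1): no H
  1 × O: no H
  1 × O (charge -1): no H
  Total hydrogens = 10.
Molecular formula: C16H10FNO2

C16H10FNO2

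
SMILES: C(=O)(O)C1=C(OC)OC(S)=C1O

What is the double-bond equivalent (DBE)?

Molecular formula from the SMILES: C6H6O5S.
DoU = (2C + 2 + N − H − X)/2 = (2·6 + 2 + 0 − 6 − 0)/2 = 8/2 = 4.
(Structurally: 1 ring(s) + 3 π bond(s) = 4.)

4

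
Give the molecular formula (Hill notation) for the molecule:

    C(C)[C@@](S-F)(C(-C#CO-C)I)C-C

C9H14FIOS

Heavy atoms from the SMILES: 9 C, 1 F, 1 I, 1 O, 1 S.
Implicit hydrogens by atom environment:
  3 × C: 3 H each → 9
  3 × C: no H
  2 × C: 2 H each → 4
  1 × C: 1 H
  1 × F: no H
  1 × I: no H
  1 × O: no H
  1 × S: no H
  Total hydrogens = 14.
Molecular formula: C9H14FIOS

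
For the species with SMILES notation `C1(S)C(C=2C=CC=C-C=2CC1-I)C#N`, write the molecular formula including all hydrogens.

Heavy atoms from the SMILES: 11 C, 1 I, 1 N, 1 S.
Implicit hydrogens by atom environment:
  4 × C (aromatic): 1 H each → 4
  3 × C: 1 H each → 3
  2 × C (aromatic): no H
  1 × C: 2 H
  1 × C: no H
  1 × I: no H
  1 × N: no H
  1 × S: 1 H
  Total hydrogens = 10.
Molecular formula: C11H10INS

C11H10INS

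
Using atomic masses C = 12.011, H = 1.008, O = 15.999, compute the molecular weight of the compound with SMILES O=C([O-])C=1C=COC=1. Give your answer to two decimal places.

111.08

Molecular formula: C5H3O3-.
M = 5×12.011 + 3×1.008 + 3×15.999 = 111.08 g/mol.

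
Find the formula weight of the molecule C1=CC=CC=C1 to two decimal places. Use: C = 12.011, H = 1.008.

Molecular formula: C6H6.
M = 6×12.011 + 6×1.008 = 78.11 g/mol.

78.11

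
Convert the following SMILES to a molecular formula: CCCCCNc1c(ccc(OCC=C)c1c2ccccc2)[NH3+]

C20H27N2O+

Heavy atoms from the SMILES: 20 C, 2 N, 1 O.
Implicit hydrogens by atom environment:
  7 × C (aromatic): 1 H each → 7
  6 × C: 2 H each → 12
  5 × C (aromatic): no H
  1 × C: 3 H
  1 × C: 1 H
  1 × N (charge +1): 3 H
  1 × N: 1 H
  1 × O: no H
  Total hydrogens = 27.
Net charge +1.
Molecular formula: C20H27N2O+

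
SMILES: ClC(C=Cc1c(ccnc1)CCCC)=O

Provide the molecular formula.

C12H14ClNO

Heavy atoms from the SMILES: 12 C, 1 Cl, 1 N, 1 O.
Implicit hydrogens by atom environment:
  3 × C: 2 H each → 6
  3 × C (aromatic): 1 H each → 3
  2 × C: 1 H each → 2
  2 × C (aromatic): no H
  1 × C: 3 H
  1 × C: no H
  1 × Cl: no H
  1 × N (aromatic): no H
  1 × O: no H
  Total hydrogens = 14.
Molecular formula: C12H14ClNO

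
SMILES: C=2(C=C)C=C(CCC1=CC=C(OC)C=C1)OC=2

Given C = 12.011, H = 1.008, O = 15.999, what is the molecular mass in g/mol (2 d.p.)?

228.29

Molecular formula: C15H16O2.
M = 15×12.011 + 16×1.008 + 2×15.999 = 228.29 g/mol.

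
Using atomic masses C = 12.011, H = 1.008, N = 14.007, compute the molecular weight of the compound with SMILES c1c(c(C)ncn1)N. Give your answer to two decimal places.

109.13

Molecular formula: C5H7N3.
M = 5×12.011 + 7×1.008 + 3×14.007 = 109.13 g/mol.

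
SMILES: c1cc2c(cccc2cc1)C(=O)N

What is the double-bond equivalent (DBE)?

8

Molecular formula from the SMILES: C11H9NO.
DoU = (2C + 2 + N − H − X)/2 = (2·11 + 2 + 1 − 9 − 0)/2 = 16/2 = 8.
(Structurally: 2 ring(s) + 6 π bond(s) = 8.)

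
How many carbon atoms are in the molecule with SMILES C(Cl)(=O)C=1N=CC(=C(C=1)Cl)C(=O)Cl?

7

The symbol for carbon appears 7 times in the SMILES. (Cl is a single chlorine, not C + l.)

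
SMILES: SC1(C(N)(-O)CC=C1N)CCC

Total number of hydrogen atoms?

16

Hydrogens are implicit in SMILES; fill each atom to its normal valence:
  3 × C: 2 H each → 6
  3 × C: no H
  2 × N: 2 H each → 4
  1 × C: 3 H
  1 × C: 1 H
  1 × O: 1 H
  1 × S: 1 H
  Total hydrogens = 16.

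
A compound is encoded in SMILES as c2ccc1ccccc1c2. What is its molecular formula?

Heavy atoms from the SMILES: 10 C.
Implicit hydrogens by atom environment:
  8 × C (aromatic): 1 H each → 8
  2 × C (aromatic): no H
  Total hydrogens = 8.
Molecular formula: C10H8

C10H8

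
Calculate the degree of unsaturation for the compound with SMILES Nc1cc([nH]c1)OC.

Molecular formula from the SMILES: C5H8N2O.
DoU = (2C + 2 + N − H − X)/2 = (2·5 + 2 + 2 − 8 − 0)/2 = 6/2 = 3.
(Structurally: 1 ring(s) + 2 π bond(s) = 3.)

3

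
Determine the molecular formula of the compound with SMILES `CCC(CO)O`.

C4H10O2

Heavy atoms from the SMILES: 4 C, 2 O.
Implicit hydrogens by atom environment:
  2 × C: 2 H each → 4
  2 × O: 1 H each → 2
  1 × C: 3 H
  1 × C: 1 H
  Total hydrogens = 10.
Molecular formula: C4H10O2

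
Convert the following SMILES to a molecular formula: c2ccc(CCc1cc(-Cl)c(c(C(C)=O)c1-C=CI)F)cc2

C18H15ClFIO

Heavy atoms from the SMILES: 18 C, 1 Cl, 1 F, 1 I, 1 O.
Implicit hydrogens by atom environment:
  6 × C (aromatic): 1 H each → 6
  6 × C (aromatic): no H
  2 × C: 2 H each → 4
  2 × C: 1 H each → 2
  1 × C: 3 H
  1 × C: no H
  1 × Cl: no H
  1 × F: no H
  1 × I: no H
  1 × O: no H
  Total hydrogens = 15.
Molecular formula: C18H15ClFIO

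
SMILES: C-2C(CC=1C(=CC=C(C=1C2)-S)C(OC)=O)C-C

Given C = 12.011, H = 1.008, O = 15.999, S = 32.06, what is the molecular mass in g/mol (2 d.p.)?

250.36

Molecular formula: C14H18O2S.
M = 14×12.011 + 18×1.008 + 2×15.999 + 1×32.06 = 250.36 g/mol.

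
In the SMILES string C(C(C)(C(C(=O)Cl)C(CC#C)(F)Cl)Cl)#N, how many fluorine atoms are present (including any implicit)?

The symbol for fluorine appears 1 time in the SMILES.

1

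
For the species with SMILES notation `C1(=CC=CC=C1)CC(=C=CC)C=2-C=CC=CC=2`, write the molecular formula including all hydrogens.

C17H16

Heavy atoms from the SMILES: 17 C.
Implicit hydrogens by atom environment:
  10 × C (aromatic): 1 H each → 10
  2 × C: no H
  2 × C (aromatic): no H
  1 × C: 3 H
  1 × C: 2 H
  1 × C: 1 H
  Total hydrogens = 16.
Molecular formula: C17H16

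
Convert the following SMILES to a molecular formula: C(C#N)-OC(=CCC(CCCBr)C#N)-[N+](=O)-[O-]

Heavy atoms from the SMILES: 1 Br, 10 C, 3 N, 3 O.
Implicit hydrogens by atom environment:
  5 × C: 2 H each → 10
  3 × C: no H
  2 × C: 1 H each → 2
  2 × N: no H
  2 × O: no H
  1 × Br: no H
  1 × N (charge +1): no H
  1 × O (charge -1): no H
  Total hydrogens = 12.
Molecular formula: C10H12BrN3O3

C10H12BrN3O3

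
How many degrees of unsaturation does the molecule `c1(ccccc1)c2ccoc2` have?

7

Molecular formula from the SMILES: C10H8O.
DoU = (2C + 2 + N − H − X)/2 = (2·10 + 2 + 0 − 8 − 0)/2 = 14/2 = 7.
(Structurally: 2 ring(s) + 5 π bond(s) = 7.)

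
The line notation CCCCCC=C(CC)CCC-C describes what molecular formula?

C13H26

Heavy atoms from the SMILES: 13 C.
Implicit hydrogens by atom environment:
  8 × C: 2 H each → 16
  3 × C: 3 H each → 9
  1 × C: 1 H
  1 × C: no H
  Total hydrogens = 26.
Molecular formula: C13H26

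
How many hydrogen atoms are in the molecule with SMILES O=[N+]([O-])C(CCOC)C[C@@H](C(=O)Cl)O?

12

Hydrogens are implicit in SMILES; fill each atom to its normal valence:
  3 × C: 2 H each → 6
  3 × O: no H
  2 × C: 1 H each → 2
  1 × C: 3 H
  1 × C: no H
  1 × Cl: no H
  1 × N (charge +1): no H
  1 × O: 1 H
  1 × O (charge -1): no H
  Total hydrogens = 12.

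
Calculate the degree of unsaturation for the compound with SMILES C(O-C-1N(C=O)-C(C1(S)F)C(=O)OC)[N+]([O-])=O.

Molecular formula from the SMILES: C7H9FN2O6S.
DoU = (2C + 2 + N − H − X)/2 = (2·7 + 2 + 2 − 9 − 1)/2 = 8/2 = 4.
(Structurally: 1 ring(s) + 3 π bond(s) = 4.)

4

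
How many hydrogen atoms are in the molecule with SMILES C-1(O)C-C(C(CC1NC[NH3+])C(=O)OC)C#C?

Hydrogens are implicit in SMILES; fill each atom to its normal valence:
  5 × C: 1 H each → 5
  3 × C: 2 H each → 6
  2 × C: no H
  2 × O: no H
  1 × C: 3 H
  1 × N (charge +1): 3 H
  1 × N: 1 H
  1 × O: 1 H
  Total hydrogens = 19.

19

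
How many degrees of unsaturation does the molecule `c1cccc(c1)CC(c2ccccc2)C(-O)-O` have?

Molecular formula from the SMILES: C15H16O2.
DoU = (2C + 2 + N − H − X)/2 = (2·15 + 2 + 0 − 16 − 0)/2 = 16/2 = 8.
(Structurally: 2 ring(s) + 6 π bond(s) = 8.)

8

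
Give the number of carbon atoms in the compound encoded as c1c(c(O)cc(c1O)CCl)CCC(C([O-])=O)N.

11

The symbol for carbon appears 11 times in the SMILES. Lowercase c denotes aromatic carbon and counts toward C.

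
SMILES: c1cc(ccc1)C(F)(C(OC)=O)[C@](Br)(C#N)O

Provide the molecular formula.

Heavy atoms from the SMILES: 1 Br, 11 C, 1 F, 1 N, 3 O.
Implicit hydrogens by atom environment:
  5 × C (aromatic): 1 H each → 5
  4 × C: no H
  2 × O: no H
  1 × Br: no H
  1 × C: 3 H
  1 × C (aromatic): no H
  1 × F: no H
  1 × N: no H
  1 × O: 1 H
  Total hydrogens = 9.
Molecular formula: C11H9BrFNO3

C11H9BrFNO3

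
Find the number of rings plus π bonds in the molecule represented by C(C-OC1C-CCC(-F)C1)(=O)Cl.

Molecular formula from the SMILES: C8H12ClFO2.
DoU = (2C + 2 + N − H − X)/2 = (2·8 + 2 + 0 − 12 − 2)/2 = 4/2 = 2.
(Structurally: 1 ring(s) + 1 π bond(s) = 2.)

2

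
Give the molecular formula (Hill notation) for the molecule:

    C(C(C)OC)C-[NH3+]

C5H14NO+

Heavy atoms from the SMILES: 5 C, 1 N, 1 O.
Implicit hydrogens by atom environment:
  2 × C: 3 H each → 6
  2 × C: 2 H each → 4
  1 × C: 1 H
  1 × N (charge +1): 3 H
  1 × O: no H
  Total hydrogens = 14.
Net charge +1.
Molecular formula: C5H14NO+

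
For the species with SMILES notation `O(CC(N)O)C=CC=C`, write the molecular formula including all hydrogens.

Heavy atoms from the SMILES: 6 C, 1 N, 2 O.
Implicit hydrogens by atom environment:
  4 × C: 1 H each → 4
  2 × C: 2 H each → 4
  1 × N: 2 H
  1 × O: 1 H
  1 × O: no H
  Total hydrogens = 11.
Molecular formula: C6H11NO2

C6H11NO2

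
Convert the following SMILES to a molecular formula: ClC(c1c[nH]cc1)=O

C5H4ClNO

Heavy atoms from the SMILES: 5 C, 1 Cl, 1 N, 1 O.
Implicit hydrogens by atom environment:
  3 × C (aromatic): 1 H each → 3
  1 × C (aromatic): no H
  1 × C: no H
  1 × Cl: no H
  1 × N (aromatic): 1 H
  1 × O: no H
  Total hydrogens = 4.
Molecular formula: C5H4ClNO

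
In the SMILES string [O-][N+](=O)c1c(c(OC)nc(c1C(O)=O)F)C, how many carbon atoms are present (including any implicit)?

The symbol for carbon appears 8 times in the SMILES. Lowercase c denotes aromatic carbon and counts toward C.

8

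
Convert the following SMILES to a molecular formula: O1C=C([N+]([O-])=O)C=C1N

C4H4N2O3

Heavy atoms from the SMILES: 4 C, 2 N, 3 O.
Implicit hydrogens by atom environment:
  2 × C (aromatic): 1 H each → 2
  2 × C (aromatic): no H
  1 × N: 2 H
  1 × N (charge +1): no H
  1 × O (aromatic): no H
  1 × O: no H
  1 × O (charge -1): no H
  Total hydrogens = 4.
Molecular formula: C4H4N2O3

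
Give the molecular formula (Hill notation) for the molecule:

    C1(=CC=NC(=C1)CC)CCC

Heavy atoms from the SMILES: 10 C, 1 N.
Implicit hydrogens by atom environment:
  3 × C: 2 H each → 6
  3 × C (aromatic): 1 H each → 3
  2 × C: 3 H each → 6
  2 × C (aromatic): no H
  1 × N (aromatic): no H
  Total hydrogens = 15.
Molecular formula: C10H15N

C10H15N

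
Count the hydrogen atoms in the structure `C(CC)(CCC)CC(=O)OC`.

Hydrogens are implicit in SMILES; fill each atom to its normal valence:
  4 × C: 2 H each → 8
  3 × C: 3 H each → 9
  2 × O: no H
  1 × C: 1 H
  1 × C: no H
  Total hydrogens = 18.

18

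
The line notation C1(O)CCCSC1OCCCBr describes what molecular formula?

C8H15BrO2S

Heavy atoms from the SMILES: 1 Br, 8 C, 2 O, 1 S.
Implicit hydrogens by atom environment:
  6 × C: 2 H each → 12
  2 × C: 1 H each → 2
  1 × Br: no H
  1 × O: 1 H
  1 × O: no H
  1 × S: no H
  Total hydrogens = 15.
Molecular formula: C8H15BrO2S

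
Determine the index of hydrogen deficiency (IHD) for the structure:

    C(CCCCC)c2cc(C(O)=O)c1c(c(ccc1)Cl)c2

8

Molecular formula from the SMILES: C17H19ClO2.
DoU = (2C + 2 + N − H − X)/2 = (2·17 + 2 + 0 − 19 − 1)/2 = 16/2 = 8.
(Structurally: 2 ring(s) + 6 π bond(s) = 8.)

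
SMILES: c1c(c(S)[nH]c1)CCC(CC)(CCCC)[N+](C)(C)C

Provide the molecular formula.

C16H31N2S+

Heavy atoms from the SMILES: 16 C, 2 N, 1 S.
Implicit hydrogens by atom environment:
  6 × C: 2 H each → 12
  5 × C: 3 H each → 15
  2 × C (aromatic): 1 H each → 2
  2 × C (aromatic): no H
  1 × C: no H
  1 × N (aromatic): 1 H
  1 × N (charge +1): no H
  1 × S: 1 H
  Total hydrogens = 31.
Net charge +1.
Molecular formula: C16H31N2S+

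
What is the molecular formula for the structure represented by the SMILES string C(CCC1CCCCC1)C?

Heavy atoms from the SMILES: 10 C.
Implicit hydrogens by atom environment:
  8 × C: 2 H each → 16
  1 × C: 3 H
  1 × C: 1 H
  Total hydrogens = 20.
Molecular formula: C10H20

C10H20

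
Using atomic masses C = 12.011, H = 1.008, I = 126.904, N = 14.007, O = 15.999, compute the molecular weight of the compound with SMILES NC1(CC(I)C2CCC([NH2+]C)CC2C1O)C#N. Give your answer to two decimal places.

Molecular formula: C12H21IN3O+.
M = 12×12.011 + 21×1.008 + 1×126.904 + 3×14.007 + 1×15.999 = 350.22 g/mol.

350.22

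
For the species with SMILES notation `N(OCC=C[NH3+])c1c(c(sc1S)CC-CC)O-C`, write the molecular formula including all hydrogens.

Heavy atoms from the SMILES: 12 C, 2 N, 2 O, 2 S.
Implicit hydrogens by atom environment:
  4 × C: 2 H each → 8
  4 × C (aromatic): no H
  2 × C: 3 H each → 6
  2 × C: 1 H each → 2
  2 × O: no H
  1 × N (charge +1): 3 H
  1 × N: 1 H
  1 × S: 1 H
  1 × S (aromatic): no H
  Total hydrogens = 21.
Net charge +1.
Molecular formula: C12H21N2O2S2+

C12H21N2O2S2+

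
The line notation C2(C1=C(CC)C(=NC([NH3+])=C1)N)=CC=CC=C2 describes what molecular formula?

C13H16N3+

Heavy atoms from the SMILES: 13 C, 3 N.
Implicit hydrogens by atom environment:
  6 × C (aromatic): 1 H each → 6
  5 × C (aromatic): no H
  1 × C: 3 H
  1 × C: 2 H
  1 × N (charge +1): 3 H
  1 × N: 2 H
  1 × N (aromatic): no H
  Total hydrogens = 16.
Net charge +1.
Molecular formula: C13H16N3+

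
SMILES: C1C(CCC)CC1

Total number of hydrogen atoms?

14

Hydrogens are implicit in SMILES; fill each atom to its normal valence:
  5 × C: 2 H each → 10
  1 × C: 3 H
  1 × C: 1 H
  Total hydrogens = 14.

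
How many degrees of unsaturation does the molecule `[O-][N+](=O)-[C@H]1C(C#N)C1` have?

4

Molecular formula from the SMILES: C4H4N2O2.
DoU = (2C + 2 + N − H − X)/2 = (2·4 + 2 + 2 − 4 − 0)/2 = 8/2 = 4.
(Structurally: 1 ring(s) + 3 π bond(s) = 4.)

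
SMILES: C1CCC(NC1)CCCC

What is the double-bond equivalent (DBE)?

1

Molecular formula from the SMILES: C9H19N.
DoU = (2C + 2 + N − H − X)/2 = (2·9 + 2 + 1 − 19 − 0)/2 = 2/2 = 1.
(Structurally: 1 ring(s) + 0 π bond(s) = 1.)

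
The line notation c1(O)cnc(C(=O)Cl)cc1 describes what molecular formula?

C6H4ClNO2

Heavy atoms from the SMILES: 6 C, 1 Cl, 1 N, 2 O.
Implicit hydrogens by atom environment:
  3 × C (aromatic): 1 H each → 3
  2 × C (aromatic): no H
  1 × C: no H
  1 × Cl: no H
  1 × N (aromatic): no H
  1 × O: 1 H
  1 × O: no H
  Total hydrogens = 4.
Molecular formula: C6H4ClNO2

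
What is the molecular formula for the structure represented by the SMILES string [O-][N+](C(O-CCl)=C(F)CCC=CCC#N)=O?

C9H10ClFN2O3

Heavy atoms from the SMILES: 9 C, 1 Cl, 1 F, 2 N, 3 O.
Implicit hydrogens by atom environment:
  4 × C: 2 H each → 8
  3 × C: no H
  2 × C: 1 H each → 2
  2 × O: no H
  1 × Cl: no H
  1 × F: no H
  1 × N: no H
  1 × N (charge +1): no H
  1 × O (charge -1): no H
  Total hydrogens = 10.
Molecular formula: C9H10ClFN2O3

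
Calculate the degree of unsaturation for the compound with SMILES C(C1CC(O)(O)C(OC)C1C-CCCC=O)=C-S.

3

Molecular formula from the SMILES: C13H22O4S.
DoU = (2C + 2 + N − H − X)/2 = (2·13 + 2 + 0 − 22 − 0)/2 = 6/2 = 3.
(Structurally: 1 ring(s) + 2 π bond(s) = 3.)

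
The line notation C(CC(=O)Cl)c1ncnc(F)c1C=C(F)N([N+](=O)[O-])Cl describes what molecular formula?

Heavy atoms from the SMILES: 9 C, 2 Cl, 2 F, 4 N, 3 O.
Implicit hydrogens by atom environment:
  3 × C (aromatic): no H
  2 × C: 2 H each → 4
  2 × C: no H
  2 × Cl: no H
  2 × F: no H
  2 × N (aromatic): no H
  2 × O: no H
  1 × C (aromatic): 1 H
  1 × C: 1 H
  1 × N: no H
  1 × N (charge +1): no H
  1 × O (charge -1): no H
  Total hydrogens = 6.
Molecular formula: C9H6Cl2F2N4O3

C9H6Cl2F2N4O3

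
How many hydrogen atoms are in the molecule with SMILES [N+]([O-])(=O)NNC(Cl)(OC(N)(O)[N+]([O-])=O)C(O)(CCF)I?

Hydrogens are implicit in SMILES; fill each atom to its normal valence:
  3 × C: no H
  3 × O: no H
  2 × C: 2 H each → 4
  2 × N: 1 H each → 2
  2 × N (charge +1): no H
  2 × O: 1 H each → 2
  2 × O (charge -1): no H
  1 × Cl: no H
  1 × F: no H
  1 × I: no H
  1 × N: 2 H
  Total hydrogens = 10.

10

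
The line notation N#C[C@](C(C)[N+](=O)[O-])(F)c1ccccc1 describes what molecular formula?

Heavy atoms from the SMILES: 10 C, 1 F, 2 N, 2 O.
Implicit hydrogens by atom environment:
  5 × C (aromatic): 1 H each → 5
  2 × C: no H
  1 × C: 3 H
  1 × C: 1 H
  1 × C (aromatic): no H
  1 × F: no H
  1 × N (charge +1): no H
  1 × N: no H
  1 × O: no H
  1 × O (charge -1): no H
  Total hydrogens = 9.
Molecular formula: C10H9FN2O2

C10H9FN2O2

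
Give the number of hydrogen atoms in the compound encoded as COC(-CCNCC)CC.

19

Hydrogens are implicit in SMILES; fill each atom to its normal valence:
  4 × C: 2 H each → 8
  3 × C: 3 H each → 9
  1 × C: 1 H
  1 × N: 1 H
  1 × O: no H
  Total hydrogens = 19.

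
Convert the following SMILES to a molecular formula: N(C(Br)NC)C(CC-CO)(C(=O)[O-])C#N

Heavy atoms from the SMILES: 1 Br, 8 C, 3 N, 3 O.
Implicit hydrogens by atom environment:
  3 × C: 2 H each → 6
  3 × C: no H
  2 × N: 1 H each → 2
  1 × Br: no H
  1 × C: 3 H
  1 × C: 1 H
  1 × N: no H
  1 × O: 1 H
  1 × O: no H
  1 × O (charge -1): no H
  Total hydrogens = 13.
Net charge -1.
Molecular formula: C8H13BrN3O3-

C8H13BrN3O3-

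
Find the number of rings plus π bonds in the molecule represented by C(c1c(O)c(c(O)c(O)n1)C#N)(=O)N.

7

Molecular formula from the SMILES: C7H5N3O4.
DoU = (2C + 2 + N − H − X)/2 = (2·7 + 2 + 3 − 5 − 0)/2 = 14/2 = 7.
(Structurally: 1 ring(s) + 6 π bond(s) = 7.)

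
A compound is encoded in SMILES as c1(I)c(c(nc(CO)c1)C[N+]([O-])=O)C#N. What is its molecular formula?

C8H6IN3O3

Heavy atoms from the SMILES: 8 C, 1 I, 3 N, 3 O.
Implicit hydrogens by atom environment:
  4 × C (aromatic): no H
  2 × C: 2 H each → 4
  1 × C (aromatic): 1 H
  1 × C: no H
  1 × I: no H
  1 × N (aromatic): no H
  1 × N: no H
  1 × N (charge +1): no H
  1 × O: 1 H
  1 × O: no H
  1 × O (charge -1): no H
  Total hydrogens = 6.
Molecular formula: C8H6IN3O3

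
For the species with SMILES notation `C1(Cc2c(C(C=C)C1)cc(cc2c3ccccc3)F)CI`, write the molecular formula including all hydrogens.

Heavy atoms from the SMILES: 19 C, 1 F, 1 I.
Implicit hydrogens by atom environment:
  7 × C (aromatic): 1 H each → 7
  5 × C (aromatic): no H
  4 × C: 2 H each → 8
  3 × C: 1 H each → 3
  1 × F: no H
  1 × I: no H
  Total hydrogens = 18.
Molecular formula: C19H18FI

C19H18FI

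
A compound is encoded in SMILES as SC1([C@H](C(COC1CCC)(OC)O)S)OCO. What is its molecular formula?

C10H20O5S2

Heavy atoms from the SMILES: 10 C, 5 O, 2 S.
Implicit hydrogens by atom environment:
  4 × C: 2 H each → 8
  3 × O: no H
  2 × C: 3 H each → 6
  2 × C: 1 H each → 2
  2 × C: no H
  2 × O: 1 H each → 2
  2 × S: 1 H each → 2
  Total hydrogens = 20.
Molecular formula: C10H20O5S2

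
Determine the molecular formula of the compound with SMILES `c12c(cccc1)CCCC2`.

Heavy atoms from the SMILES: 10 C.
Implicit hydrogens by atom environment:
  4 × C: 2 H each → 8
  4 × C (aromatic): 1 H each → 4
  2 × C (aromatic): no H
  Total hydrogens = 12.
Molecular formula: C10H12

C10H12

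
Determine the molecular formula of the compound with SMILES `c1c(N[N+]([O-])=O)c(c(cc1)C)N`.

C7H9N3O2

Heavy atoms from the SMILES: 7 C, 3 N, 2 O.
Implicit hydrogens by atom environment:
  3 × C (aromatic): 1 H each → 3
  3 × C (aromatic): no H
  1 × C: 3 H
  1 × N: 2 H
  1 × N: 1 H
  1 × N (charge +1): no H
  1 × O: no H
  1 × O (charge -1): no H
  Total hydrogens = 9.
Molecular formula: C7H9N3O2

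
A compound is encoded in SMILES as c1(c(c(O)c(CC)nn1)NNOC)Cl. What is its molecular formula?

Heavy atoms from the SMILES: 7 C, 1 Cl, 4 N, 2 O.
Implicit hydrogens by atom environment:
  4 × C (aromatic): no H
  2 × C: 3 H each → 6
  2 × N: 1 H each → 2
  2 × N (aromatic): no H
  1 × C: 2 H
  1 × Cl: no H
  1 × O: 1 H
  1 × O: no H
  Total hydrogens = 11.
Molecular formula: C7H11ClN4O2

C7H11ClN4O2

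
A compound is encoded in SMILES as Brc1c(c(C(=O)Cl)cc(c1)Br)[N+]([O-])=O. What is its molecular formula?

C7H2Br2ClNO3

Heavy atoms from the SMILES: 2 Br, 7 C, 1 Cl, 1 N, 3 O.
Implicit hydrogens by atom environment:
  4 × C (aromatic): no H
  2 × Br: no H
  2 × C (aromatic): 1 H each → 2
  2 × O: no H
  1 × C: no H
  1 × Cl: no H
  1 × N (charge +1): no H
  1 × O (charge -1): no H
  Total hydrogens = 2.
Molecular formula: C7H2Br2ClNO3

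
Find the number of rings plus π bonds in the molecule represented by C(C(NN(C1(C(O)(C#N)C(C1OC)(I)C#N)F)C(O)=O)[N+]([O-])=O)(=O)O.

Molecular formula from the SMILES: C10H9FIN5O8.
DoU = (2C + 2 + N − H − X)/2 = (2·10 + 2 + 5 − 9 − 2)/2 = 16/2 = 8.
(Structurally: 1 ring(s) + 7 π bond(s) = 8.)

8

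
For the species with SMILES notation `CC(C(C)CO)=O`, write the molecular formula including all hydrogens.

Heavy atoms from the SMILES: 5 C, 2 O.
Implicit hydrogens by atom environment:
  2 × C: 3 H each → 6
  1 × C: 2 H
  1 × C: 1 H
  1 × C: no H
  1 × O: 1 H
  1 × O: no H
  Total hydrogens = 10.
Molecular formula: C5H10O2

C5H10O2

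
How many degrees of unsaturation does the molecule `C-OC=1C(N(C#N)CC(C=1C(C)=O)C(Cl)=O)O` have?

6

Molecular formula from the SMILES: C10H11ClN2O4.
DoU = (2C + 2 + N − H − X)/2 = (2·10 + 2 + 2 − 11 − 1)/2 = 12/2 = 6.
(Structurally: 1 ring(s) + 5 π bond(s) = 6.)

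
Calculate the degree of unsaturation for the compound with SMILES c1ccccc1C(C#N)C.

Molecular formula from the SMILES: C9H9N.
DoU = (2C + 2 + N − H − X)/2 = (2·9 + 2 + 1 − 9 − 0)/2 = 12/2 = 6.
(Structurally: 1 ring(s) + 5 π bond(s) = 6.)

6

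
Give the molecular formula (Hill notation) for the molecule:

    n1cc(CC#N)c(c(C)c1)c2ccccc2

C14H12N2

Heavy atoms from the SMILES: 14 C, 2 N.
Implicit hydrogens by atom environment:
  7 × C (aromatic): 1 H each → 7
  4 × C (aromatic): no H
  1 × C: 3 H
  1 × C: 2 H
  1 × C: no H
  1 × N (aromatic): no H
  1 × N: no H
  Total hydrogens = 12.
Molecular formula: C14H12N2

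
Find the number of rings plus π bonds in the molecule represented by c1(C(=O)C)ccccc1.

5

Molecular formula from the SMILES: C8H8O.
DoU = (2C + 2 + N − H − X)/2 = (2·8 + 2 + 0 − 8 − 0)/2 = 10/2 = 5.
(Structurally: 1 ring(s) + 4 π bond(s) = 5.)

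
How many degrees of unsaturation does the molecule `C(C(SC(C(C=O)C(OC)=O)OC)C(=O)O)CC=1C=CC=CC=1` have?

Molecular formula from the SMILES: C16H20O6S.
DoU = (2C + 2 + N − H − X)/2 = (2·16 + 2 + 0 − 20 − 0)/2 = 14/2 = 7.
(Structurally: 1 ring(s) + 6 π bond(s) = 7.)

7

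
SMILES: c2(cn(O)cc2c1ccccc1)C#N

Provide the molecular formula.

Heavy atoms from the SMILES: 11 C, 2 N, 1 O.
Implicit hydrogens by atom environment:
  7 × C (aromatic): 1 H each → 7
  3 × C (aromatic): no H
  1 × C: no H
  1 × N (aromatic): no H
  1 × N: no H
  1 × O: 1 H
  Total hydrogens = 8.
Molecular formula: C11H8N2O

C11H8N2O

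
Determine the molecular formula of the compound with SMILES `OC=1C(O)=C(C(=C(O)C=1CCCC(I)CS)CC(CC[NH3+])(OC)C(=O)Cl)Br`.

Heavy atoms from the SMILES: 1 Br, 17 C, 1 Cl, 1 I, 1 N, 5 O, 1 S.
Implicit hydrogens by atom environment:
  7 × C: 2 H each → 14
  6 × C (aromatic): no H
  3 × O: 1 H each → 3
  2 × C: no H
  2 × O: no H
  1 × Br: no H
  1 × C: 3 H
  1 × C: 1 H
  1 × Cl: no H
  1 × I: no H
  1 × N (charge +1): 3 H
  1 × S: 1 H
  Total hydrogens = 25.
Net charge +1.
Molecular formula: C17H25BrClINO5S+

C17H25BrClINO5S+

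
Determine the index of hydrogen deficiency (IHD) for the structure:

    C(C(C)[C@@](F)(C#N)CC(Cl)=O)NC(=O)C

Molecular formula from the SMILES: C9H12ClFN2O2.
DoU = (2C + 2 + N − H − X)/2 = (2·9 + 2 + 2 − 12 − 2)/2 = 8/2 = 4.
(Structurally: 0 ring(s) + 4 π bond(s) = 4.)

4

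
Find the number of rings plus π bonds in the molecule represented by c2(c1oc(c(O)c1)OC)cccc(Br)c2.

7

Molecular formula from the SMILES: C11H9BrO3.
DoU = (2C + 2 + N − H − X)/2 = (2·11 + 2 + 0 − 9 − 1)/2 = 14/2 = 7.
(Structurally: 2 ring(s) + 5 π bond(s) = 7.)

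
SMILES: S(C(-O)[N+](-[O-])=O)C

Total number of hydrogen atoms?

5

Hydrogens are implicit in SMILES; fill each atom to its normal valence:
  1 × C: 3 H
  1 × C: 1 H
  1 × N (charge +1): no H
  1 × O: 1 H
  1 × O: no H
  1 × O (charge -1): no H
  1 × S: no H
  Total hydrogens = 5.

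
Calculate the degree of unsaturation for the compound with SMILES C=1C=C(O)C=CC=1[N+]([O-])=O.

5

Molecular formula from the SMILES: C6H5NO3.
DoU = (2C + 2 + N − H − X)/2 = (2·6 + 2 + 1 − 5 − 0)/2 = 10/2 = 5.
(Structurally: 1 ring(s) + 4 π bond(s) = 5.)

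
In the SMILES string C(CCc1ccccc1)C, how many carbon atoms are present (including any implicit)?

The symbol for carbon appears 10 times in the SMILES. Lowercase c denotes aromatic carbon and counts toward C.

10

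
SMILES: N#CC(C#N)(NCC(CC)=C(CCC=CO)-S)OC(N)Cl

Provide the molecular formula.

C13H19ClN4O2S

Heavy atoms from the SMILES: 13 C, 1 Cl, 4 N, 2 O, 1 S.
Implicit hydrogens by atom environment:
  5 × C: no H
  4 × C: 2 H each → 8
  3 × C: 1 H each → 3
  2 × N: no H
  1 × C: 3 H
  1 × Cl: no H
  1 × N: 2 H
  1 × N: 1 H
  1 × O: 1 H
  1 × O: no H
  1 × S: 1 H
  Total hydrogens = 19.
Molecular formula: C13H19ClN4O2S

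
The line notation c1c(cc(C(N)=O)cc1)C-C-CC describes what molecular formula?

C11H15NO

Heavy atoms from the SMILES: 11 C, 1 N, 1 O.
Implicit hydrogens by atom environment:
  4 × C (aromatic): 1 H each → 4
  3 × C: 2 H each → 6
  2 × C (aromatic): no H
  1 × C: 3 H
  1 × C: no H
  1 × N: 2 H
  1 × O: no H
  Total hydrogens = 15.
Molecular formula: C11H15NO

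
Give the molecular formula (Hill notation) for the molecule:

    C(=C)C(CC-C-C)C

C8H16

Heavy atoms from the SMILES: 8 C.
Implicit hydrogens by atom environment:
  4 × C: 2 H each → 8
  2 × C: 3 H each → 6
  2 × C: 1 H each → 2
  Total hydrogens = 16.
Molecular formula: C8H16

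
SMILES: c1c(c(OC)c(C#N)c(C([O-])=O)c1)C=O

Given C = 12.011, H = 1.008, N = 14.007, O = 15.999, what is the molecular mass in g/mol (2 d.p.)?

Molecular formula: C10H6NO4-.
M = 10×12.011 + 6×1.008 + 1×14.007 + 4×15.999 = 204.16 g/mol.

204.16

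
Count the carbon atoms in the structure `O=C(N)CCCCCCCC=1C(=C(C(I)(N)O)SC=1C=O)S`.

The symbol for carbon appears 14 times in the SMILES.

14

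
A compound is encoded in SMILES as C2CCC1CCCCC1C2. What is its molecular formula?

Heavy atoms from the SMILES: 10 C.
Implicit hydrogens by atom environment:
  8 × C: 2 H each → 16
  2 × C: 1 H each → 2
  Total hydrogens = 18.
Molecular formula: C10H18

C10H18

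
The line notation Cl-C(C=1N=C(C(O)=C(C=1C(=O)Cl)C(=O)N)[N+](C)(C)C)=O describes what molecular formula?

Heavy atoms from the SMILES: 11 C, 2 Cl, 3 N, 4 O.
Implicit hydrogens by atom environment:
  5 × C (aromatic): no H
  3 × C: 3 H each → 9
  3 × C: no H
  3 × O: no H
  2 × Cl: no H
  1 × N: 2 H
  1 × N (aromatic): no H
  1 × N (charge +1): no H
  1 × O: 1 H
  Total hydrogens = 12.
Net charge +1.
Molecular formula: C11H12Cl2N3O4+

C11H12Cl2N3O4+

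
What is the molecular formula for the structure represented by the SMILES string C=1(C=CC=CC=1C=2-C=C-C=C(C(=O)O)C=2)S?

C13H10O2S

Heavy atoms from the SMILES: 13 C, 2 O, 1 S.
Implicit hydrogens by atom environment:
  8 × C (aromatic): 1 H each → 8
  4 × C (aromatic): no H
  1 × C: no H
  1 × O: 1 H
  1 × O: no H
  1 × S: 1 H
  Total hydrogens = 10.
Molecular formula: C13H10O2S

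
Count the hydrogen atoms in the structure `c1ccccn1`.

Hydrogens are implicit in SMILES; fill each atom to its normal valence:
  5 × C (aromatic): 1 H each → 5
  1 × N (aromatic): no H
  Total hydrogens = 5.

5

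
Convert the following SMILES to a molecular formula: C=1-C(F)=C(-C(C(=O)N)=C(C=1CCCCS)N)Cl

C11H14ClFN2OS

Heavy atoms from the SMILES: 11 C, 1 Cl, 1 F, 2 N, 1 O, 1 S.
Implicit hydrogens by atom environment:
  5 × C (aromatic): no H
  4 × C: 2 H each → 8
  2 × N: 2 H each → 4
  1 × C (aromatic): 1 H
  1 × C: no H
  1 × Cl: no H
  1 × F: no H
  1 × O: no H
  1 × S: 1 H
  Total hydrogens = 14.
Molecular formula: C11H14ClFN2OS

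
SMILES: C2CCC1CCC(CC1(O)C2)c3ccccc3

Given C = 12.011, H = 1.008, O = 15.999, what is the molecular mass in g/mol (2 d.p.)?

Molecular formula: C16H22O.
M = 16×12.011 + 22×1.008 + 1×15.999 = 230.35 g/mol.

230.35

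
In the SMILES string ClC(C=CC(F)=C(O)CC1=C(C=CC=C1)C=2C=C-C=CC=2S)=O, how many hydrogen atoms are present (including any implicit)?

Hydrogens are implicit in SMILES; fill each atom to its normal valence:
  8 × C (aromatic): 1 H each → 8
  4 × C (aromatic): no H
  3 × C: no H
  2 × C: 1 H each → 2
  1 × C: 2 H
  1 × Cl: no H
  1 × F: no H
  1 × O: 1 H
  1 × O: no H
  1 × S: 1 H
  Total hydrogens = 14.

14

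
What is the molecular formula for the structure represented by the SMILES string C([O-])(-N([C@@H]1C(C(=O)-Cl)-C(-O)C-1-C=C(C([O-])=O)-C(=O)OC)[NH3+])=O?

Heavy atoms from the SMILES: 11 C, 1 Cl, 2 N, 8 O.
Implicit hydrogens by atom environment:
  5 × C: 1 H each → 5
  5 × C: no H
  5 × O: no H
  2 × O (charge -1): no H
  1 × C: 3 H
  1 × Cl: no H
  1 × N (charge +1): 3 H
  1 × N: no H
  1 × O: 1 H
  Total hydrogens = 12.
Net charge -1.
Molecular formula: C11H12ClN2O8-

C11H12ClN2O8-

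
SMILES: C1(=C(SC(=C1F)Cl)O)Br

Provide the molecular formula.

C4HBrClFOS

Heavy atoms from the SMILES: 1 Br, 4 C, 1 Cl, 1 F, 1 O, 1 S.
Implicit hydrogens by atom environment:
  4 × C (aromatic): no H
  1 × Br: no H
  1 × Cl: no H
  1 × F: no H
  1 × O: 1 H
  1 × S (aromatic): no H
  Total hydrogens = 1.
Molecular formula: C4HBrClFOS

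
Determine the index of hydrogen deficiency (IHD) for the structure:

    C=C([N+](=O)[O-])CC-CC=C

3

Molecular formula from the SMILES: C7H11NO2.
DoU = (2C + 2 + N − H − X)/2 = (2·7 + 2 + 1 − 11 − 0)/2 = 6/2 = 3.
(Structurally: 0 ring(s) + 3 π bond(s) = 3.)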